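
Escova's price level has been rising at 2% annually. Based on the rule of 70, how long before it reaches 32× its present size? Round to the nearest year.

approximately 175 years

One doubling takes 70/2 = 35.00 years.
32× is 5 doublings, so 5 × 35.00 ≈ 175 years.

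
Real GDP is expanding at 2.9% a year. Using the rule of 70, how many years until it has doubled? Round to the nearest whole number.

about 24 years

At 2.9%, doubling takes about 70/2.9 = 24.14 years.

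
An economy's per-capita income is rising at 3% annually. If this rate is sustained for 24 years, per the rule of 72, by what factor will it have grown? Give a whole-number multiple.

At 3% one doubling takes ≈ 24.00 years; 24 years is 1 of them, so ×2.

approximately 2 times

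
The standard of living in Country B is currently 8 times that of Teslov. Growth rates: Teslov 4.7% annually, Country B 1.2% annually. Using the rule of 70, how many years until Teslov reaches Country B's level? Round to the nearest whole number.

approximately 60 years

Teslov gains on Country B at 4.7% − 1.2% = 3.5 points a year.
At that relative rate the gap halves every 70/3.5 ≈ 20.00 years.
An 8 times gap closes after 3 halvings: 3 × 20.00 ≈ 60 years.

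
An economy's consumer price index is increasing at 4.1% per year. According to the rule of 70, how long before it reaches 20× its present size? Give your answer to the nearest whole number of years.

approximately 74 years

One doubling takes 70/4.1 = 17.07 years.
20× is log₂ 20 ≈ 4.32 doublings, so ≈ 4.32 × 17.07 = 74 years.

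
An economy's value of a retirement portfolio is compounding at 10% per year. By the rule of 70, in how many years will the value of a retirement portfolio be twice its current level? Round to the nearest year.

roughly 7 years

Doubling time ≈ 70 / 10 = 7.00 years.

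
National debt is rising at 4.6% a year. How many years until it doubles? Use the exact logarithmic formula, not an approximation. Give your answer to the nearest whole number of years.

t = ln(2) / ln(1 + 0.046) = 0.6931 / 0.044973 ≈ 15.41.
≈ 15 years.

15 years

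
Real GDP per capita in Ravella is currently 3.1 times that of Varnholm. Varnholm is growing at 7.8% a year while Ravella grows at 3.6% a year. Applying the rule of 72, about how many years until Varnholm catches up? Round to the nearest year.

about 28 years

The growth-rate gap is 7.8% − 3.6% = 4.2 percentage points.
So the ratio between them halves every 72/4.2 ≈ 17.14 years.
A 3.1 times gap takes log₂(3.1) ≈ 1.63 halvings to close: 1.63 × 17.14 ≈ 28 years.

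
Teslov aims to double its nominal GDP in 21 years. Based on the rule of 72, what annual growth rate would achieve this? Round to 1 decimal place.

72 / 21 ≈ 3.43, so about 3.4% annually.

3.4% annually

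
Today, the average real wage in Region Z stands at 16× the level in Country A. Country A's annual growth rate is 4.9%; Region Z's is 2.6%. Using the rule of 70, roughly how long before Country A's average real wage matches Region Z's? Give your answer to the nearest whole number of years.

around 122 years

What matters is the difference: 2.3 pp.
Rule of 70 on the gap: the ratio halves every 70/2.3 ≈ 30.43 years.
A 16× gap closes after 4 halvings: 4 × 30.43 ≈ 122 years.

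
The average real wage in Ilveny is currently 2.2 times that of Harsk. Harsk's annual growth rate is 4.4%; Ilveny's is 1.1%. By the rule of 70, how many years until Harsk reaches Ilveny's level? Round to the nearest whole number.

about 24 years

Harsk gains on Ilveny at 4.4% − 1.1% = 3.3 points a year.
At that relative rate the gap halves every 70/3.3 ≈ 21.21 years.
A 2.2 times gap takes log₂(2.2) ≈ 1.14 halvings to close: 1.14 × 21.21 ≈ 24 years.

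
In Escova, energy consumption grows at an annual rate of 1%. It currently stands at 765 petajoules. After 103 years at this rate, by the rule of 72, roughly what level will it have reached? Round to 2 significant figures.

It doubles every 72/1 ≈ 72.00 years, so 103 years is 1.43 doublings.
2^1.43 ≈ 2.69; 765 × 2.69 ≈ 2100 petajoules.

approximately 2100 petajoules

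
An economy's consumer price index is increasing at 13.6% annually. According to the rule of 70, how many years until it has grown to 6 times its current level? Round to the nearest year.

around 13 years

At 13.6% it doubles every 70/13.6 ≈ 5.15 years.
Reaching 6× takes log₂(6) ≈ 2.58 doublings.
2.58 × 5.15 ≈ 13 years.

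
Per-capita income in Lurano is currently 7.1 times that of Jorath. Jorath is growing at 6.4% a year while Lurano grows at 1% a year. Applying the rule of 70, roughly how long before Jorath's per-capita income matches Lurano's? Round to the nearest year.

What matters is the difference: 5.4 pp.
Rule of 70 on the gap: the ratio halves every 70/5.4 ≈ 12.96 years.
A 7.1 times gap takes log₂(7.1) ≈ 2.83 halvings to close: 2.83 × 12.96 ≈ 37 years.

around 37 years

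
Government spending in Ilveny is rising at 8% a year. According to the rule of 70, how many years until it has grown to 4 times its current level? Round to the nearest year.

One doubling takes 70/8 = 8.75 years.
4 = 2^2, so 2 doublings → 18 years.

roughly 18 years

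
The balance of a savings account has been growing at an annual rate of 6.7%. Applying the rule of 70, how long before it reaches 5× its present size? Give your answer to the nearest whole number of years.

Doubling time ≈ 70/6.7 = 10.45 years.
5× is log₂ 5 ≈ 2.32 doublings, so ≈ 2.32 × 10.45 = 24 years.

around 24 years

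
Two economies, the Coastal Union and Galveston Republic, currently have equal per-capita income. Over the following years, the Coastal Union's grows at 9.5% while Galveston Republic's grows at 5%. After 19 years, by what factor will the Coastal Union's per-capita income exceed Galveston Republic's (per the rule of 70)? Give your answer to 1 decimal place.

approximately 2.3 times

Only the 4.5-point difference matters.
70/4.5 ≈ 15.56 years per doubling of the ratio; 19 years gives 1.22 doublings, so ≈ 2.3×.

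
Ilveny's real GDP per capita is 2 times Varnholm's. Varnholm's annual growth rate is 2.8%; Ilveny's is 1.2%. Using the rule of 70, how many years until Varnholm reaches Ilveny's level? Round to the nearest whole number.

44 years

Varnholm gains on Ilveny at 2.8% − 1.2% = 1.6 points a year.
At that relative rate the gap halves every 70/1.6 ≈ 43.75 years.
A 2 times gap closes after 1 halving: 1 × 43.75 ≈ 44 years.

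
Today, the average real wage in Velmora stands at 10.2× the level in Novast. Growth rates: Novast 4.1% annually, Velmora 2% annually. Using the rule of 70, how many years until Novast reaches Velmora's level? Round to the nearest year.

roughly 112 years

Novast gains on Velmora at 4.1% − 2% = 2.1 points a year.
At that relative rate the gap halves every 70/2.1 ≈ 33.33 years.
A 10.2× gap takes log₂(10.2) ≈ 3.35 halvings to close: 3.35 × 33.33 ≈ 112 years.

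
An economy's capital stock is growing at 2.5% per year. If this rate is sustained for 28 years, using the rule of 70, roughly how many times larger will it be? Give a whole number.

around 2 times

At 2.5% one doubling takes ≈ 28.00 years; 28 years is 1 of them, so ×2.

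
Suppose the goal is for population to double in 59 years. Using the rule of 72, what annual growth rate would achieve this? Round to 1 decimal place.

about 1.2%

72 / 59 ≈ 1.22, so about 1.2% a year.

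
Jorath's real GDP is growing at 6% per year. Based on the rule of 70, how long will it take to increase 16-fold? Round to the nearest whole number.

approximately 47 years

At 6% it doubles every 70/6 ≈ 11.67 years.
16 = 2^4, so 4 doublings → 47 years.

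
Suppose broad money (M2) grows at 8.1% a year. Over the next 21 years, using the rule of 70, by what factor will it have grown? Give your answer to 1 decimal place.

≈ 5.4 times

Doubling time ≈ 70/8.1 = 8.64 years.
21 years / 8.64 ≈ 2.43 doublings → factor 2^2.43 ≈ 5.4.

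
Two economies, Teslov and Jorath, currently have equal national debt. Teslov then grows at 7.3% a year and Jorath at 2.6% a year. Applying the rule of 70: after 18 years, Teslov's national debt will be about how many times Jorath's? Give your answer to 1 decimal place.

about 2.3 times

Rate gap = 7.3% − 2.6% = 4.7 points.
The ratio doubles every 70/4.7 ≈ 14.89 years.
18/14.89 ≈ 1.21 doublings → ratio ≈ 2^1.21 ≈ 2.3.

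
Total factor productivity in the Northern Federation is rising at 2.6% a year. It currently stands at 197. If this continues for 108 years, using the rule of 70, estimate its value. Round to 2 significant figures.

Doubling time ≈ 70/2.6 = 26.92 years.
108 years is 108/26.92 ≈ 4.01 doublings, a factor of 2^4.01 ≈ 16.11.
197 × 16.11 ≈ 3200.

≈ 3200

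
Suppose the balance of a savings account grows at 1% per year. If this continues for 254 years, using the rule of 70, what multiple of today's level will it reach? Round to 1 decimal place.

about 12.4 times

Doubles every ≈ 70.00 years (70/1).
254 years is 3.63 doublings; 2^3.63 ≈ 12.4×.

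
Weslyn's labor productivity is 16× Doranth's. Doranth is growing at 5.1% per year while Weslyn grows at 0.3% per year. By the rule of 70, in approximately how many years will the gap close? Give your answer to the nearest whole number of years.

≈ 58 years

The growth-rate gap is 5.1% − 0.3% = 4.8 percentage points.
So the ratio between them halves every 70/4.8 ≈ 14.58 years.
A 16× gap closes after 4 halvings: 4 × 14.58 ≈ 58 years.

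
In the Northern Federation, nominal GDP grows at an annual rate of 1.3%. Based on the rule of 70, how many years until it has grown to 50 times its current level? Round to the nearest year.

At 1.3% it doubles every 70/1.3 ≈ 53.85 years.
Reaching 50× takes log₂(50) ≈ 5.64 doublings.
5.64 × 53.85 ≈ 304 years.

about 304 years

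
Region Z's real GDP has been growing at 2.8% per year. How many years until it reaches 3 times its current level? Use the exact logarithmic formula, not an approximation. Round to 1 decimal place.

t = ln(3) / ln(1 + 0.028) = 1.0986 / 0.027615 ≈ 39.78.

39.8 years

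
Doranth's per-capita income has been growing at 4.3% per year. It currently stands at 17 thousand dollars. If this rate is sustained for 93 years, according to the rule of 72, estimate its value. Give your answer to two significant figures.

roughly 800 thousand dollars

It doubles every 72/4.3 ≈ 16.74 years, so 93 years is 5.56 doublings.
2^5.56 ≈ 47.18; 17 × 47.18 ≈ 800 thousand dollars.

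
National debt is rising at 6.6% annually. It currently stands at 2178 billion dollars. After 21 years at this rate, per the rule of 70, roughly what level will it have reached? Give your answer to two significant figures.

Doubling time ≈ 70/6.6 = 10.61 years.
21 years is 21/10.61 ≈ 1.98 doublings, a factor of 2^1.98 ≈ 3.94.
2178 × 3.94 ≈ 8600 billion dollars.

8600 billion dollars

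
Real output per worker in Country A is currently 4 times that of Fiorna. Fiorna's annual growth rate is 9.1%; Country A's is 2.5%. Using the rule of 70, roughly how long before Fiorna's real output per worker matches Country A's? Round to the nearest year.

approximately 21 years

The growth-rate gap is 9.1% − 2.5% = 6.6 percentage points.
So the ratio between them halves every 70/6.6 ≈ 10.61 years.
A 4 times gap closes after 2 halvings: 2 × 10.61 ≈ 21 years.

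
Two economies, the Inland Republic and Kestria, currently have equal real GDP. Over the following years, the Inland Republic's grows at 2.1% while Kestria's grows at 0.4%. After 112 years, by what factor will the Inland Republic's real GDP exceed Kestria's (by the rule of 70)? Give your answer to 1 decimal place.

the Inland Republic pulls ahead at 1.7 pp per year, so the ratio doubles every 70/1.7 ≈ 41.18 years.
In 112 years that's 2.72 doublings: 2^2.72 ≈ 6.6.

roughly 6.6 times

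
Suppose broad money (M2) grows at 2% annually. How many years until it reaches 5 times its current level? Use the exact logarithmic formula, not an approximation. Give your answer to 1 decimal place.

t = ln(5) / ln(1 + 0.02) = 1.6094 / 0.019803 ≈ 81.27.

81.3 years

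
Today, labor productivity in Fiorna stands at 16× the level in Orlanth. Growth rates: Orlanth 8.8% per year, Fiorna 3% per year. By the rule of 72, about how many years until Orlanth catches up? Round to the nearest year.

approximately 50 years

Orlanth gains on Fiorna at 8.8% − 3% = 5.8 points a year.
At that relative rate the gap halves every 72/5.8 ≈ 12.41 years.
A 16× gap closes after 4 halvings: 4 × 12.41 ≈ 50 years.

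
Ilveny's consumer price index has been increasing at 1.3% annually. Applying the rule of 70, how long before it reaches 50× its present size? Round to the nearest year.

304 years

One doubling takes 70/1.3 = 53.85 years.
50× is log₂ 50 ≈ 5.64 doublings, so ≈ 5.64 × 53.85 = 304 years.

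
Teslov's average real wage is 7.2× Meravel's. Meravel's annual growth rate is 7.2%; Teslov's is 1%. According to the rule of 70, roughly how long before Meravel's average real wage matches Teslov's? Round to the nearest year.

≈ 32 years

What matters is the difference: 6.2 pp.
Rule of 70 on the gap: the ratio halves every 70/6.2 ≈ 11.29 years.
A 7.2× gap takes log₂(7.2) ≈ 2.85 halvings to close: 2.85 × 11.29 ≈ 32 years.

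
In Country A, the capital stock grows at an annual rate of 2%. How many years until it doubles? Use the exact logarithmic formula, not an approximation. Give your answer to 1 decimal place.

35.0 years

t = ln(2) / ln(1 + 0.02) = 0.6931 / 0.019803 ≈ 35.00.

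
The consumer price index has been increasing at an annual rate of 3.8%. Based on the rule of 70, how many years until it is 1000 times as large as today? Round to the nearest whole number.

about 184 years

Doubling time ≈ 70/3.8 = 18.42 years.
1000× is log₂ 1000 ≈ 9.97 doublings, so ≈ 9.97 × 18.42 = 184 years.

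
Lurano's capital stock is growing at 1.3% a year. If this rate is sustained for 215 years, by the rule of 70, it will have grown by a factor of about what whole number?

approximately 16 times

At 1.3% one doubling takes ≈ 53.85 years; 215 years is 4 of them, so ×16.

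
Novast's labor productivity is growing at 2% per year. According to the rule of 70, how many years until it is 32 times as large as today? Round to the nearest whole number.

about 175 years

One doubling takes 70/2 = 35.00 years.
32× is 5 doublings, so 5 × 35.00 ≈ 175 years.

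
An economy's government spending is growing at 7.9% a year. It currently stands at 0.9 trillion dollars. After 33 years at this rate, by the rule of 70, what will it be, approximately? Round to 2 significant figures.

about 12 trillion dollars

Doubling time ≈ 70/7.9 = 8.86 years.
33 years is 33/8.86 ≈ 3.72 doublings, a factor of 2^3.72 ≈ 13.18.
0.9 × 13.18 ≈ 12 trillion dollars.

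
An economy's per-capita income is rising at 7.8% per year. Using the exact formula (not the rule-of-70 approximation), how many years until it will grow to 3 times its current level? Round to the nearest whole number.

t = ln(3) / ln(1 + 0.078) = 1.0986 / 0.075107 ≈ 14.63.
≈ 15 years.

15 years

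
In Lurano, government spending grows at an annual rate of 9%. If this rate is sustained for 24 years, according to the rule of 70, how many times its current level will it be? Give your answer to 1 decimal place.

approximately 8.5 times

Doubles every ≈ 7.78 years (70/9).
24 years is 3.08 doublings; 2^3.08 ≈ 8.5×.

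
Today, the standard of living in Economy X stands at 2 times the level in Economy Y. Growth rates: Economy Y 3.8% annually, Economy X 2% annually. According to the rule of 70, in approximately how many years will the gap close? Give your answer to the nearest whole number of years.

Economy Y gains on Economy X at 3.8% − 2% = 1.8 points a year.
At that relative rate the gap halves every 70/1.8 ≈ 38.89 years.
A 2 times gap closes after 1 halving: 1 × 38.89 ≈ 39 years.

about 39 years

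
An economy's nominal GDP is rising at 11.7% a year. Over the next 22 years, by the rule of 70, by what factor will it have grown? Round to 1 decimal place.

approximately 12.8 times

Doubles every ≈ 5.98 years (70/11.7).
22 years is 3.68 doublings; 2^3.68 ≈ 12.8×.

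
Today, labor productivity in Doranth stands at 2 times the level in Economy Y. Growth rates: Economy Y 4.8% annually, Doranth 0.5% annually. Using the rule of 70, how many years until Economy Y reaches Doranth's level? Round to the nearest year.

around 16 years

What matters is the difference: 4.3 pp.
Rule of 70 on the gap: the ratio halves every 70/4.3 ≈ 16.28 years.
A 2 times gap closes after 1 halving: 1 × 16.28 ≈ 16 years.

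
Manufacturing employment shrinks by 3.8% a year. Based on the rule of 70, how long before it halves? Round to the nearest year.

≈ 18 years

Falling at 3.8%, it halves about every 70/3.8 = 18.42 years.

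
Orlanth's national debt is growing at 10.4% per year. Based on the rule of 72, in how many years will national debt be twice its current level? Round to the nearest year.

7 years

72/10.4 ≈ 6.92, so it doubles roughly every 7 years.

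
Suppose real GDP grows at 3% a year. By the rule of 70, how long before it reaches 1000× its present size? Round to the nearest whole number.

Doubling time ≈ 70/3 = 23.33 years.
1000× is log₂ 1000 ≈ 9.97 doublings, so ≈ 9.97 × 23.33 = 233 years.

approximately 233 years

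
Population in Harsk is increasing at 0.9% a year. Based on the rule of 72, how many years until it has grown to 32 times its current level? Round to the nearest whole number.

One doubling takes 72/0.9 = 80.00 years.
Getting to 32× needs 5 doublings: 5 × 80.00 ≈ 400 years.

approximately 400 years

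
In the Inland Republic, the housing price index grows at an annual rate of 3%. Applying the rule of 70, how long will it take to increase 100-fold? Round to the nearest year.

≈ 155 years

Doubling time ≈ 70/3 = 23.33 years.
Reaching 100× takes log₂(100) ≈ 6.64 doublings.
6.64 × 23.33 ≈ 155 years.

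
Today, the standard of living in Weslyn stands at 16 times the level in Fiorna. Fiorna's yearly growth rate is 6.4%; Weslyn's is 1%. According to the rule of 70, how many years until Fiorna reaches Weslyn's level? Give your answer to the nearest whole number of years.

around 52 years

The growth-rate gap is 6.4% − 1% = 5.4 percentage points.
So the ratio between them halves every 70/5.4 ≈ 12.96 years.
A 16 times gap closes after 4 halvings: 4 × 12.96 ≈ 52 years.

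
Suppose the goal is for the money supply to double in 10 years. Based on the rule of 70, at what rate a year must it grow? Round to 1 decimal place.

70 / 10 ≈ 7.00, so about 7.0% a year.

≈ 7.0% a year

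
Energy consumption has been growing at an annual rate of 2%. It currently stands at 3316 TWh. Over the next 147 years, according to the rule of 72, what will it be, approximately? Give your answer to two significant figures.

Doubling time ≈ 72/2 = 36.00 years.
147 years is 147/36.00 ≈ 4.08 doublings, a factor of 2^4.08 ≈ 16.91.
3316 × 16.91 ≈ 56000 TWh.

≈ 56000 TWh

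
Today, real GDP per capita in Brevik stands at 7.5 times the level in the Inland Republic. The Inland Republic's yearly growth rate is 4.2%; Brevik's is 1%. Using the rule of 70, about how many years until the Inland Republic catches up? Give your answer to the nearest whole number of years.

≈ 64 years

The growth-rate gap is 4.2% − 1% = 3.2 percentage points.
So the ratio between them halves every 70/3.2 ≈ 21.88 years.
A 7.5 times gap takes log₂(7.5) ≈ 2.91 halvings to close: 2.91 × 21.88 ≈ 64 years.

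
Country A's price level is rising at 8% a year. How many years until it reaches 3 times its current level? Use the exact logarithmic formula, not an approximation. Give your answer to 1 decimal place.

14.3 years

t = ln(3) / ln(1 + 0.08) = 1.0986 / 0.076961 ≈ 14.27.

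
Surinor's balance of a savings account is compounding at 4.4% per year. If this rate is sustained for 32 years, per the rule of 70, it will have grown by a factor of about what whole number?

Doubling time ≈ 70/4.4 = 15.91 years.
32/15.91 ≈ 2 doublings, so about 2^2 = 4×.

about 4 times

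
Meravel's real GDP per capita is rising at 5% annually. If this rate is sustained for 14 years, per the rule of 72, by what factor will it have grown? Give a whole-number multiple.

around 2 times

At 5% one doubling takes ≈ 14.40 years; 14 years is 1 of them, so ×2.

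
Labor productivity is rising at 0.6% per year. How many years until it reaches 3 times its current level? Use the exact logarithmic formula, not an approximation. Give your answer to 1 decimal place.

183.7 years

t = ln(3) / ln(1 + 0.006) = 1.0986 / 0.005982 ≈ 183.65.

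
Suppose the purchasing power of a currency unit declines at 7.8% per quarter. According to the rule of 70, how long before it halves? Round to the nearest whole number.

about 9 quarters

The rule works in reverse for decay: 70/7.8 ≈ 8.97 quarters to halve.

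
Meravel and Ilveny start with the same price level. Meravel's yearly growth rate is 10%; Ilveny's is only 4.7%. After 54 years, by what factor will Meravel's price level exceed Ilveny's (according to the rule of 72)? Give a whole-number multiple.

Only the 5.3-point difference matters.
72/5.3 ≈ 13.58 years per doubling of the ratio; 54 years gives 3.98 doublings, so ≈ 16×.

around 16 times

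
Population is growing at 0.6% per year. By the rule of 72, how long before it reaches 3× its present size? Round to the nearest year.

Doubling time ≈ 72/0.6 = 120.00 years.
3× is log₂ 3 ≈ 1.58 doublings, so ≈ 1.58 × 120.00 = 190 years.

about 190 years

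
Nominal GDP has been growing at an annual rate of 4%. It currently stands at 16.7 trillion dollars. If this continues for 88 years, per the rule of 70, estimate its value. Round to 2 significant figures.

It doubles every 70/4 ≈ 17.50 years, so 88 years is 5.03 doublings.
2^5.03 ≈ 32.67; 16.7 × 32.67 ≈ 550 trillion dollars.

550 trillion dollars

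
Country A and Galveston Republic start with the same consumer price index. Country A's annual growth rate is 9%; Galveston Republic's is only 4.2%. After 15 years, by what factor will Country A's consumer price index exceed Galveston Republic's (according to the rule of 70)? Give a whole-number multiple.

roughly 2 times

Country A pulls ahead at 4.8 pp per year, so the ratio doubles every 70/4.8 ≈ 14.58 years.
In 15 years that's 1.03 doublings: 2^1.03 ≈ 2.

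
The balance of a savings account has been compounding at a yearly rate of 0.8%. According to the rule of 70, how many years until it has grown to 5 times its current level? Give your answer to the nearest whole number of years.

Doubling time ≈ 70/0.8 = 87.50 years.
Reaching 5× takes log₂(5) ≈ 2.32 doublings.
2.32 × 87.50 ≈ 203 years.

203 years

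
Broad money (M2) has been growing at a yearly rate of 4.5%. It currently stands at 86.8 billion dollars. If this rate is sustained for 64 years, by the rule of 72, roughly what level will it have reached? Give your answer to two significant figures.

approximately 1400 billion dollars

Doubling time ≈ 72/4.5 = 16.00 years.
64 years is 64/16.00 ≈ 4.00 doublings, a factor of 2^4.00 ≈ 16.00.
86.8 × 16.00 ≈ 1400 billion dollars.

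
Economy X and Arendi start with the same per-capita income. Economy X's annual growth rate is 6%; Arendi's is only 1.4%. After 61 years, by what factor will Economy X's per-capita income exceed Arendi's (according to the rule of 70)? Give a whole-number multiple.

Only the 4.6-point difference matters.
70/4.6 ≈ 15.22 years per doubling of the ratio; 61 years gives 4.01 doublings, so ≈ 16×.

about 16 times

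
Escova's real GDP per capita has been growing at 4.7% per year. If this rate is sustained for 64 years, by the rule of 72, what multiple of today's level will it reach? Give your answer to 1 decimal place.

Doubles every ≈ 15.32 years (72/4.7).
64 years is 4.18 doublings; 2^4.18 ≈ 18.1×.

≈ 18.1 times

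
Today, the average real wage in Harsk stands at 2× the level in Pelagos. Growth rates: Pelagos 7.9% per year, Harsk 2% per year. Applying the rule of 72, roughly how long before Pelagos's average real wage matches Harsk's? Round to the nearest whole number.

12 years

Pelagos gains on Harsk at 7.9% − 2% = 5.9 points a year.
At that relative rate the gap halves every 72/5.9 ≈ 12.20 years.
A 2× gap closes after 1 halving: 1 × 12.20 ≈ 12 years.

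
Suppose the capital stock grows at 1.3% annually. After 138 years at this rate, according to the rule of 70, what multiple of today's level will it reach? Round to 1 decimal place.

around 5.9 times

Doubling time ≈ 70/1.3 = 53.85 years.
138 years / 53.85 ≈ 2.56 doublings → factor 2^2.56 ≈ 5.9.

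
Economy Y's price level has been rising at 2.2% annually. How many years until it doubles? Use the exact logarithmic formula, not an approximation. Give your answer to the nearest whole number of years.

32 years

t = ln(2) / ln(1 + 0.022) = 0.6931 / 0.021761 ≈ 31.85.
≈ 32 years.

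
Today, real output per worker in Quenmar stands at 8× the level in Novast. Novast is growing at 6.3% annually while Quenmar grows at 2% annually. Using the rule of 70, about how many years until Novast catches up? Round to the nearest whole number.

about 49 years

The growth-rate gap is 6.3% − 2% = 4.3 percentage points.
So the ratio between them halves every 70/4.3 ≈ 16.28 years.
An 8× gap closes after 3 halvings: 3 × 16.28 ≈ 49 years.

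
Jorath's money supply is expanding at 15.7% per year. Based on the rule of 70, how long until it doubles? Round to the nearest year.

At 15.7%, doubling takes about 70/15.7 = 4.46 years.

4 years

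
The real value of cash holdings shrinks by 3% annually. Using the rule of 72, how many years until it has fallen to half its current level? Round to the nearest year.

Halving time ≈ 72 / 3 = 24.00 → 24 years.

24 years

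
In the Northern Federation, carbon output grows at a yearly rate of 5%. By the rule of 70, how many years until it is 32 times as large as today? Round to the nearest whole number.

One doubling takes 70/5 = 14.00 years.
32× is 5 doublings, so 5 × 14.00 ≈ 70 years.

approximately 70 years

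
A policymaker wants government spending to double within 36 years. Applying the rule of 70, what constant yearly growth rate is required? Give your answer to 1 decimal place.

70 / 36 ≈ 1.94, so about 1.9% per year.

around 1.9%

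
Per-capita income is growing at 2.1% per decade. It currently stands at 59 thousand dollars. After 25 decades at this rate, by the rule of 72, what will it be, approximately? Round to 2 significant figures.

≈ 98 thousand dollars

It doubles every 72/2.1 ≈ 34.29 decades, so 25 decades is 0.73 doublings.
2^0.73 ≈ 1.66; 59 × 1.66 ≈ 98 thousand dollars.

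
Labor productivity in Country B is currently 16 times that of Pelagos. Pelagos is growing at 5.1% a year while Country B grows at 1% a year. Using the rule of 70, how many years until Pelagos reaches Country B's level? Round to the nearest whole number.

The growth-rate gap is 5.1% − 1% = 4.1 percentage points.
So the ratio between them halves every 70/4.1 ≈ 17.07 years.
A 16 times gap closes after 4 halvings: 4 × 17.07 ≈ 68 years.

approximately 68 years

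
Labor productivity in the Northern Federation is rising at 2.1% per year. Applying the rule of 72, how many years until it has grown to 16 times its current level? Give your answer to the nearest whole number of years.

≈ 137 years

Doubling time ≈ 72/2.1 = 34.29 years.
16 = 2^4, so 4 doublings → 137 years.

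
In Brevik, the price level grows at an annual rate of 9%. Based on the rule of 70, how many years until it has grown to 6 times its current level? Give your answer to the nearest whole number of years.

about 20 years

Doubling time ≈ 70/9 = 7.78 years.
Reaching 6× takes log₂(6) ≈ 2.58 doublings.
2.58 × 7.78 ≈ 20 years.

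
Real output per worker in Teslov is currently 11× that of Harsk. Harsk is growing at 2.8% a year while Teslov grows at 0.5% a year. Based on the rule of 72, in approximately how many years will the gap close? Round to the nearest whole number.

Harsk gains on Teslov at 2.8% − 0.5% = 2.3 points a year.
At that relative rate the gap halves every 72/2.3 ≈ 31.30 years.
An 11× gap takes log₂(11) ≈ 3.46 halvings to close: 3.46 × 31.30 ≈ 108 years.

around 108 years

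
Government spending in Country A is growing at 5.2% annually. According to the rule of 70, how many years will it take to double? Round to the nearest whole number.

around 13 years

Doubling time ≈ 70 / 5.2 = 13.46 years.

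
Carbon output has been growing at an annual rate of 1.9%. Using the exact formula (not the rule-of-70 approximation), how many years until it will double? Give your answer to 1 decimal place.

t = ln(2) / ln(1 + 0.019) = 0.6931 / 0.018822 ≈ 36.82.

36.8 years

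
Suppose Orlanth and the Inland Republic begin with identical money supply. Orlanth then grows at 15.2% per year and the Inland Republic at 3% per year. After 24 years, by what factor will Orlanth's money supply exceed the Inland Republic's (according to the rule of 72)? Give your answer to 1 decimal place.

around 16.8 times

Orlanth pulls ahead at 12.2 pp per year, so the ratio doubles every 72/12.2 ≈ 5.90 years.
In 24 years that's 4.07 doublings: 2^4.07 ≈ 16.8.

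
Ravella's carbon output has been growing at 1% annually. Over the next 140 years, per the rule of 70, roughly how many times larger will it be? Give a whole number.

about 4 times

Doubling time ≈ 70/1 = 70.00 years.
140/70.00 ≈ 2 doublings, so about 2^2 = 4×.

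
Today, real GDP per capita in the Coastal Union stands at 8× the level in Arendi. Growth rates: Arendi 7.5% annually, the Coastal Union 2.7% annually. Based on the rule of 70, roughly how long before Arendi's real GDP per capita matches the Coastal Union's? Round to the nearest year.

Arendi gains on the Coastal Union at 7.5% − 2.7% = 4.8 points a year.
At that relative rate the gap halves every 70/4.8 ≈ 14.58 years.
An 8× gap closes after 3 halvings: 3 × 14.58 ≈ 44 years.

≈ 44 years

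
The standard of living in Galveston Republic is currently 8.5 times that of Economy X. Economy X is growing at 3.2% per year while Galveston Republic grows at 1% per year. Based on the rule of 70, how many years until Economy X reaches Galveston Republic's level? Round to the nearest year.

≈ 98 years

The growth-rate gap is 3.2% − 1% = 2.2 percentage points.
So the ratio between them halves every 70/2.2 ≈ 31.82 years.
An 8.5 times gap takes log₂(8.5) ≈ 3.09 halvings to close: 3.09 × 31.82 ≈ 98 years.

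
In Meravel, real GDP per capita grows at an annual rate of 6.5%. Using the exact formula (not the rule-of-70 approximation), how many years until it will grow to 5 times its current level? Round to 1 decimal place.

t = ln(5) / ln(1 + 0.065) = 1.6094 / 0.062975 ≈ 25.56.

25.6 years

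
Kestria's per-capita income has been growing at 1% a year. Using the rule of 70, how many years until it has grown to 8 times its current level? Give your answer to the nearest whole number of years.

roughly 210 years

One doubling takes 70/1 = 70.00 years.
8× is 3 doublings, so 3 × 70.00 ≈ 210 years.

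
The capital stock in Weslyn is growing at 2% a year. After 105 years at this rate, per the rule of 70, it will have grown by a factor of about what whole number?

≈ 8 times

At 2% one doubling takes ≈ 35.00 years; 105 years is 3 of them, so ×8.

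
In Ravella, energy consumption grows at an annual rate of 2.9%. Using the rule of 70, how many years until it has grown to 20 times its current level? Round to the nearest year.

around 104 years

At 2.9% it doubles every 70/2.9 ≈ 24.14 years.
Reaching 20× takes log₂(20) ≈ 4.32 doublings.
4.32 × 24.14 ≈ 104 years.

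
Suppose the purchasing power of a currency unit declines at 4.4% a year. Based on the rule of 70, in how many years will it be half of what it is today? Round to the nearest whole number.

≈ 16 years

Halving time ≈ 70 / 4.4 = 15.91 → 16 years.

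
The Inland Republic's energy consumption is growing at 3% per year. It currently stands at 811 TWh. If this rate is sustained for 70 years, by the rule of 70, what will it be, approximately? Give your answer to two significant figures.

roughly 6500 TWh

It doubles every 70/3 ≈ 23.33 years, so 70 years is 3.00 doublings.
2^3.00 ≈ 8.00; 811 × 8.00 ≈ 6500 TWh.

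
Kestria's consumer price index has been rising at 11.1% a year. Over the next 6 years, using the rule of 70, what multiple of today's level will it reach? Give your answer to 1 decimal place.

around 1.9 times

Doubles every ≈ 6.31 years (70/11.1).
6 years is 0.95 doublings; 2^0.95 ≈ 1.9×.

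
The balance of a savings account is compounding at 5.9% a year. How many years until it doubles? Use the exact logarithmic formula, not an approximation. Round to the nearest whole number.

t = ln(2) / ln(1 + 0.059) = 0.6931 / 0.057325 ≈ 12.09.
≈ 12 years.

12 years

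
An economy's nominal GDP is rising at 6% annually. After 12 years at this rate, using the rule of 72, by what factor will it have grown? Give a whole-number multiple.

At 6% one doubling takes ≈ 12.00 years; 12 years is 1 of them, so ×2.

≈ 2 times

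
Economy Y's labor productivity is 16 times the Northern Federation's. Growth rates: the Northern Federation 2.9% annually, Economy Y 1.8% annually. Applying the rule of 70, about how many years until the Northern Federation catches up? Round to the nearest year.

The growth-rate gap is 2.9% − 1.8% = 1.1 percentage points.
So the ratio between them halves every 70/1.1 ≈ 63.64 years.
A 16 times gap closes after 4 halvings: 4 × 63.64 ≈ 255 years.

≈ 255 years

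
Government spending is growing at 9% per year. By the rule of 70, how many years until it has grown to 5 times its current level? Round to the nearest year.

approximately 18 years

At 9% it doubles every 70/9 ≈ 7.78 years.
5× is log₂ 5 ≈ 2.32 doublings, so ≈ 2.32 × 7.78 = 18 years.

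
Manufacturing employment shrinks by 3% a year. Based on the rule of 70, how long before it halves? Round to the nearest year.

approximately 23 years

The rule works in reverse for decay: 70/3 ≈ 23.33 years to halve.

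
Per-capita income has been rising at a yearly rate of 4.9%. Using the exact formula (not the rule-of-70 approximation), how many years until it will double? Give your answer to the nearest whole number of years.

t = ln(2) / ln(1 + 0.049) = 0.6931 / 0.047837 ≈ 14.49.
≈ 14 years.

14 years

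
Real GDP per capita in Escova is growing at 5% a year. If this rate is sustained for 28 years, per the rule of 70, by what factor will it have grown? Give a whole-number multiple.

70/5 ≈ 14.00 years per doubling.
28 years fits 2 doublings: 2^2 = 4.

around 4 times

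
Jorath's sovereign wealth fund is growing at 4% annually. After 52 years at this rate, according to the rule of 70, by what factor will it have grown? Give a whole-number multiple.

At 4% one doubling takes ≈ 17.50 years; 52 years is 3 of them, so ×8.

roughly 8 times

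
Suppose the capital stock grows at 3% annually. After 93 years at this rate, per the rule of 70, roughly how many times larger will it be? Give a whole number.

approximately 16 times

Doubling time ≈ 70/3 = 23.33 years.
93/23.33 ≈ 4 doublings, so about 2^4 = 16×.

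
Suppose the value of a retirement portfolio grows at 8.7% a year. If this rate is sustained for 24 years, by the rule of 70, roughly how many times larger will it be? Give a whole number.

70/8.7 ≈ 8.05 years per doubling.
24 years fits 3 doublings: 2^3 = 8.

roughly 8 times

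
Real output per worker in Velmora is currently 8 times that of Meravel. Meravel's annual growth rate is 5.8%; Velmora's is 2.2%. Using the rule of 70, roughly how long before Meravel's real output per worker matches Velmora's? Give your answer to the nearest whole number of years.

What matters is the difference: 3.6 pp.
Rule of 70 on the gap: the ratio halves every 70/3.6 ≈ 19.44 years.
An 8 times gap closes after 3 halvings: 3 × 19.44 ≈ 58 years.

58 years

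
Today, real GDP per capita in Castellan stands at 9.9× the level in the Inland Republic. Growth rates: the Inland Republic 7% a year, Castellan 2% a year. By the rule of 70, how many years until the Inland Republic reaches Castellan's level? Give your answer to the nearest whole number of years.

The growth-rate gap is 7% − 2% = 5 percentage points.
So the ratio between them halves every 70/5 ≈ 14.00 years.
A 9.9× gap takes log₂(9.9) ≈ 3.31 halvings to close: 3.31 × 14.00 ≈ 46 years.

46 years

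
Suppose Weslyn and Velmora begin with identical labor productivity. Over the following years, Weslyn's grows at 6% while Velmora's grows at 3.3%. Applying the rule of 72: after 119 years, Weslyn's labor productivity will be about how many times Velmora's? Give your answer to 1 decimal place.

about 22.0 times

Weslyn pulls ahead at 2.7 pp per year, so the ratio doubles every 72/2.7 ≈ 26.67 years.
In 119 years that's 4.46 doublings: 2^4.46 ≈ 22.0.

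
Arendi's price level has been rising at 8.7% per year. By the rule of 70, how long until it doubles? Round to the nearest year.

8 years

At 8.7%, doubling takes about 70/8.7 = 8.05 years.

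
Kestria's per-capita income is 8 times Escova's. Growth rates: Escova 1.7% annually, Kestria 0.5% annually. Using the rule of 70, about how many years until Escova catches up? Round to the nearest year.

The growth-rate gap is 1.7% − 0.5% = 1.2 percentage points.
So the ratio between them halves every 70/1.2 ≈ 58.33 years.
An 8 times gap closes after 3 halvings: 3 × 58.33 ≈ 175 years.

≈ 175 years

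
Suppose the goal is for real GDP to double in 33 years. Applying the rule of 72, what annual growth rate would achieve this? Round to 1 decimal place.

≈ 2.2%

72 / 33 ≈ 2.18, so about 2.2% a year.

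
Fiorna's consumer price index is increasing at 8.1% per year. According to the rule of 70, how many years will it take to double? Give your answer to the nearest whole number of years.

9 years

At 8.1%, doubling takes about 70/8.1 = 8.64 years.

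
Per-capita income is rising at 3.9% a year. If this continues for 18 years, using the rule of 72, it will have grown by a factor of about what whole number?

Doubling time ≈ 72/3.9 = 18.46 years.
18/18.46 ≈ 1 doubling, so about 2^1 = 2×.

around 2 times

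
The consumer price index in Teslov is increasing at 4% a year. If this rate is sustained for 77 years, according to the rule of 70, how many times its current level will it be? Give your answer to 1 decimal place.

Doubling time ≈ 70/4 = 17.50 years.
77 years / 17.50 ≈ 4.40 doublings → factor 2^4.40 ≈ 21.1.

about 21.1 times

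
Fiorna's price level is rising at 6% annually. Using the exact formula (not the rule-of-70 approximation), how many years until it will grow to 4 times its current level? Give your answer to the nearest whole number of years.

t = ln(4) / ln(1 + 0.06) = 1.3863 / 0.058269 ≈ 23.79.
≈ 24 years.

24 years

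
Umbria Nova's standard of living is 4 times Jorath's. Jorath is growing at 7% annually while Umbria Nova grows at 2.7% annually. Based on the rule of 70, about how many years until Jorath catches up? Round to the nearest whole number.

≈ 33 years

What matters is the difference: 4.3 pp.
Rule of 70 on the gap: the ratio halves every 70/4.3 ≈ 16.28 years.
A 4 times gap closes after 2 halvings: 2 × 16.28 ≈ 33 years.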